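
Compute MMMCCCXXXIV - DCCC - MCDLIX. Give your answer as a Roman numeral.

MMMCCCXXXIV = 3334, DCCC = 800, MCDLIX = 1459
3334 - 800 = 2534
2534 - 1459 = 1075

MLXXV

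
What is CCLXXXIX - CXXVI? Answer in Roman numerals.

CCLXXXIX = 289
CXXVI = 126
289 - 126 = 163

CLXIII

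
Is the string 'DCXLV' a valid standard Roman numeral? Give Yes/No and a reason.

'DCXLV': Check the rules: uses only the symbols I, V, X, L, C, D, M; no symbol is repeated more than three times in a row; V, L and D each appear at most once; the only place a smaller symbol precedes a larger one is the allowed subtractive pair XL, the symbol right after such a pair (if any) is smaller than the pair's first symbol, and otherwise the values never increase from left to right. Value: D (500) + C (100) + XL (40) + V (5) = 645. So it is a valid standard Roman numeral.

Yes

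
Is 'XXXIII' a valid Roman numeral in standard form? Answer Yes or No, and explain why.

'XXXIII': Check the rules: uses only the symbols I, V, X, L, C, D, M; no symbol is repeated more than three times in a row; V, L and D each appear at most once; no smaller symbol precedes a larger one (values never increase from left to right). Value: X (10) + X (10) + X (10) + I (1) + I (1) + I (1) = 33. So it is a valid standard Roman numeral.

Yes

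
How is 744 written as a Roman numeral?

Convert 744 to Roman numerals:
  744 contains 1×500 (D)
  244 contains 2×100 (CC)
  44 contains 1×40 (XL)
  4 contains 1×4 (IV)

DCCXLIV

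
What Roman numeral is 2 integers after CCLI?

CCLI = 251
251 + 2 = 253

CCLIII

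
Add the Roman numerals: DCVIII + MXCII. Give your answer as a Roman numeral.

DCVIII = 608
MXCII = 1092
608 + 1092 = 1700

MDCC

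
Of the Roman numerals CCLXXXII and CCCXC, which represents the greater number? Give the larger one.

CCLXXXII = 282
CCCXC = 390
390 is larger

CCCXC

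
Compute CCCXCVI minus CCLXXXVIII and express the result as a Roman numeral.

CCCXCVI = 396
CCLXXXVIII = 288
396 - 288 = 108

CVIII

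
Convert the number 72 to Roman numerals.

Convert 72 to Roman numerals:
  72 contains 1×50 (L)
  22 contains 2×10 (XX)
  2 contains 2×1 (II)

LXXII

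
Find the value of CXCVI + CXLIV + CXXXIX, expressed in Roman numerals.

CXCVI = 196, CXLIV = 144, CXXXIX = 139
196 + 144 = 340
340 + 139 = 479

CDLXXIX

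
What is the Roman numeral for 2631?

Convert 2631 to Roman numerals:
  2631 contains 2×1000 (MM)
  631 contains 1×500 (D)
  131 contains 1×100 (C)
  31 contains 3×10 (XXX)
  1 contains 1×1 (I)

MMDCXXXI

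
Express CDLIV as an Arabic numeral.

CDLIV: CD=400, L=50, IV=4
400 + 50 + 4 = 454

454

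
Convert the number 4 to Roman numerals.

Convert 4 to Roman numerals:
  4 contains 1×4 (IV)

IV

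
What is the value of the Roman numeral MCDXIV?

MCDXIV: M=1000, CD=400, X=10, IV=4
1000 + 400 + 10 + 4 = 1414

1414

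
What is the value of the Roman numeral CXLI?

CXLI: C=100, XL=40, I=1
100 + 40 + 1 = 141

141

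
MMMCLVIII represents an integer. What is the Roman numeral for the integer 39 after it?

MMMCLVIII = 3158
3158 + 39 = 3197

MMMCXCVII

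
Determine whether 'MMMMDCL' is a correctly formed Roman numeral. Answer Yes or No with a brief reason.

'MMMMDCL': More than 3 consecutive M's

No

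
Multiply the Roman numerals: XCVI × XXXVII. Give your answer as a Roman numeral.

XCVI = 96
XXXVII = 37
96 × 37 = 3552

MMMDLII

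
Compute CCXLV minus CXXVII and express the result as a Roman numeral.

CCXLV = 245
CXXVII = 127
245 - 127 = 118

CXVIII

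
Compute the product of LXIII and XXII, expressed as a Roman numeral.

LXIII = 63
XXII = 22
63 × 22 = 1386

MCCCLXXXVI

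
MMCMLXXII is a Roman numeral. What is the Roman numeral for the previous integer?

MMCMLXXII = 2972; previous is 2971

MMCMLXXI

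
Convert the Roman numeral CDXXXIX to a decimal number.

CDXXXIX: CD=400, X=10, X=10, X=10, IX=9
400 + 10 + 10 + 10 + 9 = 439

439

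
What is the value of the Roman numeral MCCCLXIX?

MCCCLXIX: M=1000, C=100, C=100, C=100, L=50, X=10, IX=9
1000 + 100 + 100 + 100 + 50 + 10 + 9 = 1369

1369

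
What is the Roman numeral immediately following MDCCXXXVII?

MDCCXXXVII = 1737; next is 1738

MDCCXXXVIII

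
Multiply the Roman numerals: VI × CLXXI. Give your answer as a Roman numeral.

VI = 6
CLXXI = 171
6 × 171 = 1026

MXXVI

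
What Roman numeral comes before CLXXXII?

CLXXXII = 182, so the previous integer is 182 - 1 = 181

CLXXXI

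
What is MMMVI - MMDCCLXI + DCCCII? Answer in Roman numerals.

MMMVI = 3006, MMDCCLXI = 2761, DCCCII = 802
3006 - 2761 = 245
245 + 802 = 1047

MXLVII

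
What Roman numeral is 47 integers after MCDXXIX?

MCDXXIX = 1429
1429 + 47 = 1476

MCDLXXVI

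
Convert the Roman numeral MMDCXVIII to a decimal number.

MMDCXVIII: M=1000, M=1000, D=500, C=100, X=10, V=5, I=1, I=1, I=1
1000 + 1000 + 500 + 100 + 10 + 5 + 1 + 1 + 1 = 2618

2618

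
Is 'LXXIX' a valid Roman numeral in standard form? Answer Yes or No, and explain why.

'LXXIX': Check the rules: uses only the symbols I, V, X, L, C, D, M; no symbol is repeated more than three times in a row; V, L and D each appear at most once; the only place a smaller symbol precedes a larger one is the allowed subtractive pair IX, the symbol right after such a pair (if any) is smaller than the pair's first symbol, and otherwise the values never increase from left to right. Value: L (50) + X (10) + X (10) + IX (9) = 79. So it is a valid standard Roman numeral.

Yes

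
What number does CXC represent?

CXC: C=100, XC=90
100 + 90 = 190

190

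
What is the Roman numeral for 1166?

Convert 1166 to Roman numerals:
  1166 contains 1×1000 (M)
  166 contains 1×100 (C)
  66 contains 1×50 (L)
  16 contains 1×10 (X)
  6 contains 1×5 (V)
  1 contains 1×1 (I)

MCLXVI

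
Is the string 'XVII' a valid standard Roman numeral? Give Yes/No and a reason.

'XVII': Check the rules: uses only the symbols I, V, X, L, C, D, M; no symbol is repeated more than three times in a row; V, L and D each appear at most once; no smaller symbol precedes a larger one (values never increase from left to right). Value: X (10) + V (5) + I (1) + I (1) = 17. So it is a valid standard Roman numeral.

Yes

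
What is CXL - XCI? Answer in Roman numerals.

CXL = 140
XCI = 91
140 - 91 = 49

XLIX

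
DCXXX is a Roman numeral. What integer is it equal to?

DCXXX: D=500, C=100, X=10, X=10, X=10
500 + 100 + 10 + 10 + 10 = 630

630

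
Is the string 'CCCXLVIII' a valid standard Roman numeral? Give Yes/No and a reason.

'CCCXLVIII': Check the rules: uses only the symbols I, V, X, L, C, D, M; no symbol is repeated more than three times in a row; V, L and D each appear at most once; the only place a smaller symbol precedes a larger one is the allowed subtractive pair XL, the symbol right after such a pair (if any) is smaller than the pair's first symbol, and otherwise the values never increase from left to right. Value: C (100) + C (100) + C (100) + XL (40) + V (5) + I (1) + I (1) + I (1) = 348. So it is a valid standard Roman numeral.

Yes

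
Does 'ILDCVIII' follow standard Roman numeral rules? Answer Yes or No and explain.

'ILDCVIII': Invalid subtractive combination: IL

No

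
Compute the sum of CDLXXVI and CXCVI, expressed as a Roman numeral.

CDLXXVI = 476
CXCVI = 196
476 + 196 = 672

DCLXXII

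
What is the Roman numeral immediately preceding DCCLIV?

DCCLIV = 754; previous is 753

DCCLIII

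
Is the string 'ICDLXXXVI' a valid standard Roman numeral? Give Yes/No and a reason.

'ICDLXXXVI': Invalid subtractive combination: IC

No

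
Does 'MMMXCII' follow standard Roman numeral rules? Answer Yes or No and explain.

'MMMXCII': Check the rules: uses only the symbols I, V, X, L, C, D, M; no symbol is repeated more than three times in a row; V, L and D each appear at most once; the only place a smaller symbol precedes a larger one is the allowed subtractive pair XC, the symbol right after such a pair (if any) is smaller than the pair's first symbol, and otherwise the values never increase from left to right. Value: M (1000) + M (1000) + M (1000) + XC (90) + I (1) + I (1) = 3092. So it is a valid standard Roman numeral.

Yes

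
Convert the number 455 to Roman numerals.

Convert 455 to Roman numerals:
  455 contains 1×400 (CD)
  55 contains 1×50 (L)
  5 contains 1×5 (V)

CDLV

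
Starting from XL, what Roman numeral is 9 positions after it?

XL = 40
40 + 9 = 49

XLIX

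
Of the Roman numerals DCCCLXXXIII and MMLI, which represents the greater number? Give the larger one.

DCCCLXXXIII = 883
MMLI = 2051
2051 is larger

MMLI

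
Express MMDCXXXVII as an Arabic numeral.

MMDCXXXVII: M=1000, M=1000, D=500, C=100, X=10, X=10, X=10, V=5, I=1, I=1
1000 + 1000 + 500 + 100 + 10 + 10 + 10 + 5 + 1 + 1 = 2637

2637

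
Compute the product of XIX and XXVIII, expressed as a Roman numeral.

XIX = 19
XXVIII = 28
19 × 28 = 532

DXXXII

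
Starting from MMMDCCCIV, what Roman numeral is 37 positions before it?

MMMDCCCIV = 3804
3804 - 37 = 3767

MMMDCCLXVII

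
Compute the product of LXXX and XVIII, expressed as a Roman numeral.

LXXX = 80
XVIII = 18
80 × 18 = 1440

MCDXL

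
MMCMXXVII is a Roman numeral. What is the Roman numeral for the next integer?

MMCMXXVII = 2927; next is 2928

MMCMXXVIII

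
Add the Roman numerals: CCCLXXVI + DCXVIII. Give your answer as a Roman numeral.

CCCLXXVI = 376
DCXVIII = 618
376 + 618 = 994

CMXCIV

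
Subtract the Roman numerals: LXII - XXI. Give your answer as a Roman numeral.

LXII = 62
XXI = 21
62 - 21 = 41

XLI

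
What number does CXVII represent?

CXVII: C=100, X=10, V=5, I=1, I=1
100 + 10 + 5 + 1 + 1 = 117

117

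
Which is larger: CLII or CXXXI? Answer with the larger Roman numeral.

CLII = 152
CXXXI = 131
152 is larger

CLII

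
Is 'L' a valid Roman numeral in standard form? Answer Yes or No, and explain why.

'L': Check the rules: uses only the symbols I, V, X, L, C, D, M; no symbol is repeated more than three times in a row; V, L and D each appear at most once; no smaller symbol precedes a larger one (values never increase from left to right). Value: L = 50. So it is a valid standard Roman numeral.

Yes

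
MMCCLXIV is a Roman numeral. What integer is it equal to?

MMCCLXIV: M=1000, M=1000, C=100, C=100, L=50, X=10, IV=4
1000 + 1000 + 100 + 100 + 50 + 10 + 4 = 2264

2264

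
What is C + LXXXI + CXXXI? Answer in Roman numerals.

C = 100, LXXXI = 81, CXXXI = 131
100 + 81 = 181
181 + 131 = 312

CCCXII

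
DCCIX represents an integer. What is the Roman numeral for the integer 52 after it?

DCCIX = 709
709 + 52 = 761

DCCLXI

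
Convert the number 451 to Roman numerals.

Convert 451 to Roman numerals:
  451 contains 1×400 (CD)
  51 contains 1×50 (L)
  1 contains 1×1 (I)

CDLI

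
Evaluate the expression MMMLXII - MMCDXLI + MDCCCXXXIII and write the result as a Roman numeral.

MMMLXII = 3062, MMCDXLI = 2441, MDCCCXXXIII = 1833
3062 - 2441 = 621
621 + 1833 = 2454

MMCDLIV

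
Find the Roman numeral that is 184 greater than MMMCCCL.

MMMCCCL = 3350
3350 + 184 = 3534

MMMDXXXIV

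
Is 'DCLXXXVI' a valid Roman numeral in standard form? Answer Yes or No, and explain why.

'DCLXXXVI': Check the rules: uses only the symbols I, V, X, L, C, D, M; no symbol is repeated more than three times in a row; V, L and D each appear at most once; no smaller symbol precedes a larger one (values never increase from left to right). Value: D (500) + C (100) + L (50) + X (10) + X (10) + X (10) + V (5) + I (1) = 686. So it is a valid standard Roman numeral.

Yes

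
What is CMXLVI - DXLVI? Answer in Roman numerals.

CMXLVI = 946
DXLVI = 546
946 - 546 = 400

CD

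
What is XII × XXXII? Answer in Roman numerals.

XII = 12
XXXII = 32
12 × 32 = 384

CCCLXXXIV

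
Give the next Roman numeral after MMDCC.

MMDCC = 2700; next is 2701

MMDCCI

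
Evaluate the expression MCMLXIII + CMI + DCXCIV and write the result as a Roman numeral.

MCMLXIII = 1963, CMI = 901, DCXCIV = 694
1963 + 901 = 2864
2864 + 694 = 3558

MMMDLVIII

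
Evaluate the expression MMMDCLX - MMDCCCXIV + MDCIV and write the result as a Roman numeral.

MMMDCLX = 3660, MMDCCCXIV = 2814, MDCIV = 1604
3660 - 2814 = 846
846 + 1604 = 2450

MMCDL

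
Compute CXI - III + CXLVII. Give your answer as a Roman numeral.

CXI = 111, III = 3, CXLVII = 147
111 - 3 = 108
108 + 147 = 255

CCLV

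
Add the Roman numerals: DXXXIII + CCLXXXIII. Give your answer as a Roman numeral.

DXXXIII = 533
CCLXXXIII = 283
533 + 283 = 816

DCCCXVI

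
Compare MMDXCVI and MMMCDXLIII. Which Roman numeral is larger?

MMDXCVI = 2596
MMMCDXLIII = 3443
3443 is larger

MMMCDXLIII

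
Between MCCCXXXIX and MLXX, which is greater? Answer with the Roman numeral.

MCCCXXXIX = 1339
MLXX = 1070
1339 is larger

MCCCXXXIX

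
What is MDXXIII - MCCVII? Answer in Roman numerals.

MDXXIII = 1523
MCCVII = 1207
1523 - 1207 = 316

CCCXVI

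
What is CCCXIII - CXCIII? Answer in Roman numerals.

CCCXIII = 313
CXCIII = 193
313 - 193 = 120

CXX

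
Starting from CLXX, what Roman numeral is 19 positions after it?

CLXX = 170
170 + 19 = 189

CLXXXIX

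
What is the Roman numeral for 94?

Convert 94 to Roman numerals:
  94 contains 1×90 (XC)
  4 contains 1×4 (IV)

XCIV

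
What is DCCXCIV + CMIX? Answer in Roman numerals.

DCCXCIV = 794
CMIX = 909
794 + 909 = 1703

MDCCIII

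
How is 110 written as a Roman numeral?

Convert 110 to Roman numerals:
  110 contains 1×100 (C)
  10 contains 1×10 (X)

CX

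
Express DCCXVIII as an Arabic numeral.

DCCXVIII: D=500, C=100, C=100, X=10, V=5, I=1, I=1, I=1
500 + 100 + 100 + 10 + 5 + 1 + 1 + 1 = 718

718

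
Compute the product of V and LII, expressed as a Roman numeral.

V = 5
LII = 52
5 × 52 = 260

CCLX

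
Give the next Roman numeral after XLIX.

XLIX = 49; next is 50

L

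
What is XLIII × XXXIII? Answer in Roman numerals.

XLIII = 43
XXXIII = 33
43 × 33 = 1419

MCDXIX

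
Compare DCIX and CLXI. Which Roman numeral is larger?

DCIX = 609
CLXI = 161
609 is larger

DCIX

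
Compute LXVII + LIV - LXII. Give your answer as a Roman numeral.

LXVII = 67, LIV = 54, LXII = 62
67 + 54 = 121
121 - 62 = 59

LIX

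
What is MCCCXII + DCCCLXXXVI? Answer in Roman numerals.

MCCCXII = 1312
DCCCLXXXVI = 886
1312 + 886 = 2198

MMCXCVIII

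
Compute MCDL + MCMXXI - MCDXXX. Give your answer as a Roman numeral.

MCDL = 1450, MCMXXI = 1921, MCDXXX = 1430
1450 + 1921 = 3371
3371 - 1430 = 1941

MCMXLI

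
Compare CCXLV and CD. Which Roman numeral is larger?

CCXLV = 245
CD = 400
400 is larger

CD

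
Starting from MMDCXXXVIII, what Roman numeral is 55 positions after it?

MMDCXXXVIII = 2638
2638 + 55 = 2693

MMDCXCIII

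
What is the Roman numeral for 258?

Convert 258 to Roman numerals:
  258 contains 2×100 (CC)
  58 contains 1×50 (L)
  8 contains 1×5 (V)
  3 contains 3×1 (III)

CCLVIII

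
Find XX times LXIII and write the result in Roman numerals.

XX = 20
LXIII = 63
20 × 63 = 1260

MCCLX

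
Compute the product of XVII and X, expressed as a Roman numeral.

XVII = 17
X = 10
17 × 10 = 170

CLXX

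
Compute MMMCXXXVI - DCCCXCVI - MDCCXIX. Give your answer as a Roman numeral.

MMMCXXXVI = 3136, DCCCXCVI = 896, MDCCXIX = 1719
3136 - 896 = 2240
2240 - 1719 = 521

DXXI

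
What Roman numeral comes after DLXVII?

DLXVII = 567, so the next integer is 567 + 1 = 568

DLXVIII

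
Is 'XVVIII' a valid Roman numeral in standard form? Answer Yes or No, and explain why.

'XVVIII': V should not appear more than once

No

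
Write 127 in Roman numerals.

Convert 127 to Roman numerals:
  127 contains 1×100 (C)
  27 contains 2×10 (XX)
  7 contains 1×5 (V)
  2 contains 2×1 (II)

CXXVII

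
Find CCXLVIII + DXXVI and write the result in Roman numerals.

CCXLVIII = 248
DXXVI = 526
248 + 526 = 774

DCCLXXIV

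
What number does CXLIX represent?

CXLIX: C=100, XL=40, IX=9
100 + 40 + 9 = 149

149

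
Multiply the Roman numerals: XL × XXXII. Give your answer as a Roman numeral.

XL = 40
XXXII = 32
40 × 32 = 1280

MCCLXXX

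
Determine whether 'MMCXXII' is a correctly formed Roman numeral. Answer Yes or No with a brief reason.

'MMCXXII': Check the rules: uses only the symbols I, V, X, L, C, D, M; no symbol is repeated more than three times in a row; V, L and D each appear at most once; no smaller symbol precedes a larger one (values never increase from left to right). Value: M (1000) + M (1000) + C (100) + X (10) + X (10) + I (1) + I (1) = 2122. So it is a valid standard Roman numeral.

Yes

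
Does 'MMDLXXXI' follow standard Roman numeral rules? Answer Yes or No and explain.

'MMDLXXXI': Check the rules: uses only the symbols I, V, X, L, C, D, M; no symbol is repeated more than three times in a row; V, L and D each appear at most once; no smaller symbol precedes a larger one (values never increase from left to right). Value: M (1000) + M (1000) + D (500) + L (50) + X (10) + X (10) + X (10) + I (1) = 2581. So it is a valid standard Roman numeral.

Yes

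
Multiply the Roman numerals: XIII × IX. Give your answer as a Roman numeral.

XIII = 13
IX = 9
13 × 9 = 117

CXVII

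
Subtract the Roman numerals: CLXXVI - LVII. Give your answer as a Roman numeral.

CLXXVI = 176
LVII = 57
176 - 57 = 119

CXIX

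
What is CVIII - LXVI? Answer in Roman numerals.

CVIII = 108
LXVI = 66
108 - 66 = 42

XLII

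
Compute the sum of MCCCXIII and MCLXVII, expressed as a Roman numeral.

MCCCXIII = 1313
MCLXVII = 1167
1313 + 1167 = 2480

MMCDLXXX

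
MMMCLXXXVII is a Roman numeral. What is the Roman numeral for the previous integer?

MMMCLXXXVII = 3187; previous is 3186

MMMCLXXXVI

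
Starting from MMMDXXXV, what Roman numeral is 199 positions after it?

MMMDXXXV = 3535
3535 + 199 = 3734

MMMDCCXXXIV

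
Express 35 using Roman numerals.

Convert 35 to Roman numerals:
  35 contains 3×10 (XXX)
  5 contains 1×5 (V)

XXXV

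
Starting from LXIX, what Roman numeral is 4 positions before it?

LXIX = 69
69 - 4 = 65

LXV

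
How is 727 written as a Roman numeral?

Convert 727 to Roman numerals:
  727 contains 1×500 (D)
  227 contains 2×100 (CC)
  27 contains 2×10 (XX)
  7 contains 1×5 (V)
  2 contains 2×1 (II)

DCCXXVII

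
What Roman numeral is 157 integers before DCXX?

DCXX = 620
620 - 157 = 463

CDLXIII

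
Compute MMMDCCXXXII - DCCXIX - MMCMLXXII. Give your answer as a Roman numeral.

MMMDCCXXXII = 3732, DCCXIX = 719, MMCMLXXII = 2972
3732 - 719 = 3013
3013 - 2972 = 41

XLI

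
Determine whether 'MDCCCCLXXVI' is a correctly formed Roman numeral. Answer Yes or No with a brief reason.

'MDCCCCLXXVI': More than 3 consecutive C's

No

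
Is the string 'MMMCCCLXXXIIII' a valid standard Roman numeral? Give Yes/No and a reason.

'MMMCCCLXXXIIII': More than 3 consecutive I's

No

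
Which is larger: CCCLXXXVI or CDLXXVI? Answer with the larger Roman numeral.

CCCLXXXVI = 386
CDLXXVI = 476
476 is larger

CDLXXVI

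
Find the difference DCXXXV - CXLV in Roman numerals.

DCXXXV = 635
CXLV = 145
635 - 145 = 490

CDXC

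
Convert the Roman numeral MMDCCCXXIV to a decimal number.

MMDCCCXXIV: M=1000, M=1000, D=500, C=100, C=100, C=100, X=10, X=10, IV=4
1000 + 1000 + 500 + 100 + 100 + 100 + 10 + 10 + 4 = 2824

2824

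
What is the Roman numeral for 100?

Convert 100 to Roman numerals:
  100 contains 1×100 (C)

C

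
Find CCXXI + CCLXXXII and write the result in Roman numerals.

CCXXI = 221
CCLXXXII = 282
221 + 282 = 503

DIII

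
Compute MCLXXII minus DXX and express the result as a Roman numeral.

MCLXXII = 1172
DXX = 520
1172 - 520 = 652

DCLII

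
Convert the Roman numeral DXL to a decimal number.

DXL: D=500, XL=40
500 + 40 = 540

540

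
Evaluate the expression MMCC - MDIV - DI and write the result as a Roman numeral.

MMCC = 2200, MDIV = 1504, DI = 501
2200 - 1504 = 696
696 - 501 = 195

CXCV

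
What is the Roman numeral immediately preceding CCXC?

CCXC = 290, so the previous integer is 290 - 1 = 289

CCLXXXIX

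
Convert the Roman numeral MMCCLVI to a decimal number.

MMCCLVI: M=1000, M=1000, C=100, C=100, L=50, V=5, I=1
1000 + 1000 + 100 + 100 + 50 + 5 + 1 = 2256

2256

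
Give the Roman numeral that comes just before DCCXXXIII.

DCCXXXIII = 733, so the previous integer is 733 - 1 = 732

DCCXXXII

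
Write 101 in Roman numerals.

Convert 101 to Roman numerals:
  101 contains 1×100 (C)
  1 contains 1×1 (I)

CI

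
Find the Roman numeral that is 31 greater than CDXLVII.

CDXLVII = 447
447 + 31 = 478

CDLXXVIII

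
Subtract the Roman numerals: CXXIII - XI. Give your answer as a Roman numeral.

CXXIII = 123
XI = 11
123 - 11 = 112

CXII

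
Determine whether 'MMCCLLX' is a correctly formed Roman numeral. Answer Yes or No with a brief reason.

'MMCCLLX': L should not appear more than once

No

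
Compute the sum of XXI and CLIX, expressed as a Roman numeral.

XXI = 21
CLIX = 159
21 + 159 = 180

CLXXX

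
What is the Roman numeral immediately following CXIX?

CXIX = 119, so the next integer is 119 + 1 = 120

CXX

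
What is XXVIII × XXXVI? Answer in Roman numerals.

XXVIII = 28
XXXVI = 36
28 × 36 = 1008

MVIII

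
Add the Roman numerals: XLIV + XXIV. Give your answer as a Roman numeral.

XLIV = 44
XXIV = 24
44 + 24 = 68

LXVIII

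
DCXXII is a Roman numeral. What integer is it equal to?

DCXXII: D=500, C=100, X=10, X=10, I=1, I=1
500 + 100 + 10 + 10 + 1 + 1 = 622

622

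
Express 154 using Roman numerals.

Convert 154 to Roman numerals:
  154 contains 1×100 (C)
  54 contains 1×50 (L)
  4 contains 1×4 (IV)

CLIV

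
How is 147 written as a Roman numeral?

Convert 147 to Roman numerals:
  147 contains 1×100 (C)
  47 contains 1×40 (XL)
  7 contains 1×5 (V)
  2 contains 2×1 (II)

CXLVII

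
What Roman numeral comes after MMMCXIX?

MMMCXIX = 3119; next is 3120

MMMCXX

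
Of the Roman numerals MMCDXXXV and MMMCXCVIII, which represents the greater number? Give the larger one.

MMCDXXXV = 2435
MMMCXCVIII = 3198
3198 is larger

MMMCXCVIII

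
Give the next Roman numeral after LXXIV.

LXXIV = 74, so the next integer is 74 + 1 = 75

LXXV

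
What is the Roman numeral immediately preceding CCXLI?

CCXLI = 241, so the previous integer is 241 - 1 = 240

CCXL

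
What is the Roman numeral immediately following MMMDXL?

MMMDXL = 3540, so the next integer is 3540 + 1 = 3541

MMMDXLI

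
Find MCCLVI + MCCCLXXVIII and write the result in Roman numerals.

MCCLVI = 1256
MCCCLXXVIII = 1378
1256 + 1378 = 2634

MMDCXXXIV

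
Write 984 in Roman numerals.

Convert 984 to Roman numerals:
  984 contains 1×900 (CM)
  84 contains 1×50 (L)
  34 contains 3×10 (XXX)
  4 contains 1×4 (IV)

CMLXXXIV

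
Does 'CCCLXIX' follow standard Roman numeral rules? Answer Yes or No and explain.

'CCCLXIX': Check the rules: uses only the symbols I, V, X, L, C, D, M; no symbol is repeated more than three times in a row; V, L and D each appear at most once; the only place a smaller symbol precedes a larger one is the allowed subtractive pair IX, the symbol right after such a pair (if any) is smaller than the pair's first symbol, and otherwise the values never increase from left to right. Value: C (100) + C (100) + C (100) + L (50) + X (10) + IX (9) = 369. So it is a valid standard Roman numeral.

Yes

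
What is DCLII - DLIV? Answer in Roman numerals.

DCLII = 652
DLIV = 554
652 - 554 = 98

XCVIII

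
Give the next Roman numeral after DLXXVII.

DLXXVII = 577, so the next integer is 577 + 1 = 578

DLXXVIII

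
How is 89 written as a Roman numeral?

Convert 89 to Roman numerals:
  89 contains 1×50 (L)
  39 contains 3×10 (XXX)
  9 contains 1×9 (IX)

LXXXIX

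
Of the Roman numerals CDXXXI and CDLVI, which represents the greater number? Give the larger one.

CDXXXI = 431
CDLVI = 456
456 is larger

CDLVI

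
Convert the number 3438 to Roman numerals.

Convert 3438 to Roman numerals:
  3438 contains 3×1000 (MMM)
  438 contains 1×400 (CD)
  38 contains 3×10 (XXX)
  8 contains 1×5 (V)
  3 contains 3×1 (III)

MMMCDXXXVIII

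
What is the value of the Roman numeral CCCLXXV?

CCCLXXV: C=100, C=100, C=100, L=50, X=10, X=10, V=5
100 + 100 + 100 + 50 + 10 + 10 + 5 = 375

375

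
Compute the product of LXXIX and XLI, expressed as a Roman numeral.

LXXIX = 79
XLI = 41
79 × 41 = 3239

MMMCCXXXIX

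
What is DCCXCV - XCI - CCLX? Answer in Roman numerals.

DCCXCV = 795, XCI = 91, CCLX = 260
795 - 91 = 704
704 - 260 = 444

CDXLIV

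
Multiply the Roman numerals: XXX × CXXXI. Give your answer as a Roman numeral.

XXX = 30
CXXXI = 131
30 × 131 = 3930

MMMCMXXX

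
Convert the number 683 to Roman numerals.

Convert 683 to Roman numerals:
  683 contains 1×500 (D)
  183 contains 1×100 (C)
  83 contains 1×50 (L)
  33 contains 3×10 (XXX)
  3 contains 3×1 (III)

DCLXXXIII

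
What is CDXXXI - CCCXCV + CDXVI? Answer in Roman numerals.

CDXXXI = 431, CCCXCV = 395, CDXVI = 416
431 - 395 = 36
36 + 416 = 452

CDLII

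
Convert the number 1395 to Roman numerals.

Convert 1395 to Roman numerals:
  1395 contains 1×1000 (M)
  395 contains 3×100 (CCC)
  95 contains 1×90 (XC)
  5 contains 1×5 (V)

MCCCXCV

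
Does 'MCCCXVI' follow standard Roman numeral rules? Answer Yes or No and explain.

'MCCCXVI': Check the rules: uses only the symbols I, V, X, L, C, D, M; no symbol is repeated more than three times in a row; V, L and D each appear at most once; no smaller symbol precedes a larger one (values never increase from left to right). Value: M (1000) + C (100) + C (100) + C (100) + X (10) + V (5) + I (1) = 1316. So it is a valid standard Roman numeral.

Yes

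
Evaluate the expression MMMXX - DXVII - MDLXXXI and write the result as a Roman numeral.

MMMXX = 3020, DXVII = 517, MDLXXXI = 1581
3020 - 517 = 2503
2503 - 1581 = 922

CMXXII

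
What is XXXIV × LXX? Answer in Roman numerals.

XXXIV = 34
LXX = 70
34 × 70 = 2380

MMCCCLXXX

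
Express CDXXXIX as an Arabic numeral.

CDXXXIX: CD=400, X=10, X=10, X=10, IX=9
400 + 10 + 10 + 10 + 9 = 439

439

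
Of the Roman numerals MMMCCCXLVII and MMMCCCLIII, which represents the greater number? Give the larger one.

MMMCCCXLVII = 3347
MMMCCCLIII = 3353
3353 is larger

MMMCCCLIII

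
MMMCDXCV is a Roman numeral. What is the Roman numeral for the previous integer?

MMMCDXCV = 3495; previous is 3494

MMMCDXCIV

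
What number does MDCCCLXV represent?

MDCCCLXV: M=1000, D=500, C=100, C=100, C=100, L=50, X=10, V=5
1000 + 500 + 100 + 100 + 100 + 50 + 10 + 5 = 1865

1865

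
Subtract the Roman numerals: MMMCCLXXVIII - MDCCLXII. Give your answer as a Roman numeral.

MMMCCLXXVIII = 3278
MDCCLXII = 1762
3278 - 1762 = 1516

MDXVI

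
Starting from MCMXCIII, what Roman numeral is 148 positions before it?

MCMXCIII = 1993
1993 - 148 = 1845

MDCCCXLV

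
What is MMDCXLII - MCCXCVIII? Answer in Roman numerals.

MMDCXLII = 2642
MCCXCVIII = 1298
2642 - 1298 = 1344

MCCCXLIV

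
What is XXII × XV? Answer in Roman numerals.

XXII = 22
XV = 15
22 × 15 = 330

CCCXXX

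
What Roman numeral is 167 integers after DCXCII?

DCXCII = 692
692 + 167 = 859

DCCCLIX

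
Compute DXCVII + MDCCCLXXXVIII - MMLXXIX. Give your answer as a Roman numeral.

DXCVII = 597, MDCCCLXXXVIII = 1888, MMLXXIX = 2079
597 + 1888 = 2485
2485 - 2079 = 406

CDVI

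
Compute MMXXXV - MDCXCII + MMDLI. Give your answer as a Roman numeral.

MMXXXV = 2035, MDCXCII = 1692, MMDLI = 2551
2035 - 1692 = 343
343 + 2551 = 2894

MMDCCCXCIV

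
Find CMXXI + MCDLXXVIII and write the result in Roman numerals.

CMXXI = 921
MCDLXXVIII = 1478
921 + 1478 = 2399

MMCCCXCIX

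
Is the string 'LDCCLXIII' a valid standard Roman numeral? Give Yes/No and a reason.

'LDCCLXIII': L should not appear more than once

No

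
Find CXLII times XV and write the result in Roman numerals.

CXLII = 142
XV = 15
142 × 15 = 2130

MMCXXX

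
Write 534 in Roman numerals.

Convert 534 to Roman numerals:
  534 contains 1×500 (D)
  34 contains 3×10 (XXX)
  4 contains 1×4 (IV)

DXXXIV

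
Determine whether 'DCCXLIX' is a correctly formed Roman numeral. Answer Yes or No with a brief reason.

'DCCXLIX': Check the rules: uses only the symbols I, V, X, L, C, D, M; no symbol is repeated more than three times in a row; V, L and D each appear at most once; the only places a smaller symbol precedes a larger one are the allowed subtractive pairs XL, IX, the symbol right after such a pair (if any) is smaller than the pair's first symbol, and otherwise the values never increase from left to right. Value: D (500) + C (100) + C (100) + XL (40) + IX (9) = 749. So it is a valid standard Roman numeral.

Yes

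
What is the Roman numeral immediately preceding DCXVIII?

DCXVIII = 618; previous is 617

DCXVII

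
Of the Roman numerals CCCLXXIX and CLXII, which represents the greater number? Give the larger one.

CCCLXXIX = 379
CLXII = 162
379 is larger

CCCLXXIX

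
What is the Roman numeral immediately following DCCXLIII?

DCCXLIII = 743, so the next integer is 743 + 1 = 744

DCCXLIV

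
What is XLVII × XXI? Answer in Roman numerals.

XLVII = 47
XXI = 21
47 × 21 = 987

CMLXXXVII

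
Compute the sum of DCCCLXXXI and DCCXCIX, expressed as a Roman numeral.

DCCCLXXXI = 881
DCCXCIX = 799
881 + 799 = 1680

MDCLXXX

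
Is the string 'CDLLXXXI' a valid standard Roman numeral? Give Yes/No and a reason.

'CDLLXXXI': L should not appear more than once

No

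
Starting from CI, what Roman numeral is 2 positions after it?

CI = 101
101 + 2 = 103

CIII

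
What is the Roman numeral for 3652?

Convert 3652 to Roman numerals:
  3652 contains 3×1000 (MMM)
  652 contains 1×500 (D)
  152 contains 1×100 (C)
  52 contains 1×50 (L)
  2 contains 2×1 (II)

MMMDCLII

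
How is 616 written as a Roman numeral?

Convert 616 to Roman numerals:
  616 contains 1×500 (D)
  116 contains 1×100 (C)
  16 contains 1×10 (X)
  6 contains 1×5 (V)
  1 contains 1×1 (I)

DCXVI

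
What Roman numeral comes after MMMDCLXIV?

MMMDCLXIV = 3664, so the next integer is 3664 + 1 = 3665

MMMDCLXV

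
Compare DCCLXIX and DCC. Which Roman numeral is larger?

DCCLXIX = 769
DCC = 700
769 is larger

DCCLXIX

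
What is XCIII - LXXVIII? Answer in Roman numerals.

XCIII = 93
LXXVIII = 78
93 - 78 = 15

XV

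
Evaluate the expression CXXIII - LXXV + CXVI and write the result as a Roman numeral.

CXXIII = 123, LXXV = 75, CXVI = 116
123 - 75 = 48
48 + 116 = 164

CLXIV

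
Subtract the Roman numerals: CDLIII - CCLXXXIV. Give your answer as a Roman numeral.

CDLIII = 453
CCLXXXIV = 284
453 - 284 = 169

CLXIX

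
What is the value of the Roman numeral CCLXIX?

CCLXIX: C=100, C=100, L=50, X=10, IX=9
100 + 100 + 50 + 10 + 9 = 269

269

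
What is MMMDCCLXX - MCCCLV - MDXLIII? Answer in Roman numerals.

MMMDCCLXX = 3770, MCCCLV = 1355, MDXLIII = 1543
3770 - 1355 = 2415
2415 - 1543 = 872

DCCCLXXII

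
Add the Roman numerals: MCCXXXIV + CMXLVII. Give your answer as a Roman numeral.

MCCXXXIV = 1234
CMXLVII = 947
1234 + 947 = 2181

MMCLXXXI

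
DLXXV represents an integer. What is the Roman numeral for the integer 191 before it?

DLXXV = 575
575 - 191 = 384

CCCLXXXIV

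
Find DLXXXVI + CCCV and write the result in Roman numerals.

DLXXXVI = 586
CCCV = 305
586 + 305 = 891

DCCCXCI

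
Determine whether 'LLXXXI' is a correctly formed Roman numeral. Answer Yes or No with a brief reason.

'LLXXXI': L should not appear more than once

No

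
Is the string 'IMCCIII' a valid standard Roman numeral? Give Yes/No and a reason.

'IMCCIII': Invalid subtractive combination: IM

No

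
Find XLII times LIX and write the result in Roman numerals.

XLII = 42
LIX = 59
42 × 59 = 2478

MMCDLXXVIII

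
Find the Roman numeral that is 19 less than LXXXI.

LXXXI = 81
81 - 19 = 62

LXII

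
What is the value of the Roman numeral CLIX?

CLIX: C=100, L=50, IX=9
100 + 50 + 9 = 159

159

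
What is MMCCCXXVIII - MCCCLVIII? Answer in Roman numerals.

MMCCCXXVIII = 2328
MCCCLVIII = 1358
2328 - 1358 = 970

CMLXX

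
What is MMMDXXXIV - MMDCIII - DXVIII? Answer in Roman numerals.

MMMDXXXIV = 3534, MMDCIII = 2603, DXVIII = 518
3534 - 2603 = 931
931 - 518 = 413

CDXIII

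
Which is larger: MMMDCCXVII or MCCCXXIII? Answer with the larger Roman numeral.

MMMDCCXVII = 3717
MCCCXXIII = 1323
3717 is larger

MMMDCCXVII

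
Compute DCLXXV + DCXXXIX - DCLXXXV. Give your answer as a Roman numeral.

DCLXXV = 675, DCXXXIX = 639, DCLXXXV = 685
675 + 639 = 1314
1314 - 685 = 629

DCXXIX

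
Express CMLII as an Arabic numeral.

CMLII: CM=900, L=50, I=1, I=1
900 + 50 + 1 + 1 = 952

952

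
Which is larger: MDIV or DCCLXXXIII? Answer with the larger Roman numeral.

MDIV = 1504
DCCLXXXIII = 783
1504 is larger

MDIV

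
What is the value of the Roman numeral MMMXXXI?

MMMXXXI: M=1000, M=1000, M=1000, X=10, X=10, X=10, I=1
1000 + 1000 + 1000 + 10 + 10 + 10 + 1 = 3031

3031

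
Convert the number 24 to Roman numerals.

Convert 24 to Roman numerals:
  24 contains 2×10 (XX)
  4 contains 1×4 (IV)

XXIV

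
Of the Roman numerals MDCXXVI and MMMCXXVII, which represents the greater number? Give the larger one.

MDCXXVI = 1626
MMMCXXVII = 3127
3127 is larger

MMMCXXVII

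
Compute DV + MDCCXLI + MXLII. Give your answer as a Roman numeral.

DV = 505, MDCCXLI = 1741, MXLII = 1042
505 + 1741 = 2246
2246 + 1042 = 3288

MMMCCLXXXVIII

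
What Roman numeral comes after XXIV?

XXIV = 24; next is 25

XXV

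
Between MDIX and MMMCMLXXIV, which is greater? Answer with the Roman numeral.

MDIX = 1509
MMMCMLXXIV = 3974
3974 is larger

MMMCMLXXIV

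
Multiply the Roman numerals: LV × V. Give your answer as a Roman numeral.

LV = 55
V = 5
55 × 5 = 275

CCLXXV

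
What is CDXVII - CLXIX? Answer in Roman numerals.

CDXVII = 417
CLXIX = 169
417 - 169 = 248

CCXLVIII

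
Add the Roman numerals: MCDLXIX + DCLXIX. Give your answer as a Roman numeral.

MCDLXIX = 1469
DCLXIX = 669
1469 + 669 = 2138

MMCXXXVIII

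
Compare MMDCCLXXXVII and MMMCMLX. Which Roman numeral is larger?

MMDCCLXXXVII = 2787
MMMCMLX = 3960
3960 is larger

MMMCMLX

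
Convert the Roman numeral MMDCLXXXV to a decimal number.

MMDCLXXXV: M=1000, M=1000, D=500, C=100, L=50, X=10, X=10, X=10, V=5
1000 + 1000 + 500 + 100 + 50 + 10 + 10 + 10 + 5 = 2685

2685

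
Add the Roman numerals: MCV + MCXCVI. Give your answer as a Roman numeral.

MCV = 1105
MCXCVI = 1196
1105 + 1196 = 2301

MMCCCI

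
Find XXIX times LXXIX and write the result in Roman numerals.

XXIX = 29
LXXIX = 79
29 × 79 = 2291

MMCCXCI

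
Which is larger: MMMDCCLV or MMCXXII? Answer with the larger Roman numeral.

MMMDCCLV = 3755
MMCXXII = 2122
3755 is larger

MMMDCCLV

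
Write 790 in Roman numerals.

Convert 790 to Roman numerals:
  790 contains 1×500 (D)
  290 contains 2×100 (CC)
  90 contains 1×90 (XC)

DCCXC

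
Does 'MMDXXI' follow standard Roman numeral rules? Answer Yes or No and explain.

'MMDXXI': Check the rules: uses only the symbols I, V, X, L, C, D, M; no symbol is repeated more than three times in a row; V, L and D each appear at most once; no smaller symbol precedes a larger one (values never increase from left to right). Value: M (1000) + M (1000) + D (500) + X (10) + X (10) + I (1) = 2521. So it is a valid standard Roman numeral.

Yes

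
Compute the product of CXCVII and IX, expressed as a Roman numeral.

CXCVII = 197
IX = 9
197 × 9 = 1773

MDCCLXXIII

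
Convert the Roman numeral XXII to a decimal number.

XXII: X=10, X=10, I=1, I=1
10 + 10 + 1 + 1 = 22

22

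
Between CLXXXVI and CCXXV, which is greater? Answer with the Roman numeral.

CLXXXVI = 186
CCXXV = 225
225 is larger

CCXXV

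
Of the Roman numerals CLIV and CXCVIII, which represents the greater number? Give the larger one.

CLIV = 154
CXCVIII = 198
198 is larger

CXCVIII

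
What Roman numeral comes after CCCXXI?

CCCXXI = 321, so the next integer is 321 + 1 = 322

CCCXXII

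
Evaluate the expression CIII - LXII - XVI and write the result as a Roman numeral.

CIII = 103, LXII = 62, XVI = 16
103 - 62 = 41
41 - 16 = 25

XXV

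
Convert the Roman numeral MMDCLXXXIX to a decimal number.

MMDCLXXXIX: M=1000, M=1000, D=500, C=100, L=50, X=10, X=10, X=10, IX=9
1000 + 1000 + 500 + 100 + 50 + 10 + 10 + 10 + 9 = 2689

2689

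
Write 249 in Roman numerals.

Convert 249 to Roman numerals:
  249 contains 2×100 (CC)
  49 contains 1×40 (XL)
  9 contains 1×9 (IX)

CCXLIX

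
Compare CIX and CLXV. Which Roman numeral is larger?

CIX = 109
CLXV = 165
165 is larger

CLXV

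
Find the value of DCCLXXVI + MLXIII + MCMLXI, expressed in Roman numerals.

DCCLXXVI = 776, MLXIII = 1063, MCMLXI = 1961
776 + 1063 = 1839
1839 + 1961 = 3800

MMMDCCC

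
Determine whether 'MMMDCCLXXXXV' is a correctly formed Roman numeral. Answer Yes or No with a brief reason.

'MMMDCCLXXXXV': More than 3 consecutive X's

No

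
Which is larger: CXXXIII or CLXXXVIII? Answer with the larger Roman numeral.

CXXXIII = 133
CLXXXVIII = 188
188 is larger

CLXXXVIII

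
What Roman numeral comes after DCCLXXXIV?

DCCLXXXIV = 784, so the next integer is 784 + 1 = 785

DCCLXXXV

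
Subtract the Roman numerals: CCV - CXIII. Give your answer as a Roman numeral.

CCV = 205
CXIII = 113
205 - 113 = 92

XCII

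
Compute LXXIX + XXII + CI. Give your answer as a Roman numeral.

LXXIX = 79, XXII = 22, CI = 101
79 + 22 = 101
101 + 101 = 202

CCII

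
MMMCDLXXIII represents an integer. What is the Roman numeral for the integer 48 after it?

MMMCDLXXIII = 3473
3473 + 48 = 3521

MMMDXXI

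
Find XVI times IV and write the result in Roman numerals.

XVI = 16
IV = 4
16 × 4 = 64

LXIV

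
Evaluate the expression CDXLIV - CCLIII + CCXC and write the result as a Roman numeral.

CDXLIV = 444, CCLIII = 253, CCXC = 290
444 - 253 = 191
191 + 290 = 481

CDLXXXI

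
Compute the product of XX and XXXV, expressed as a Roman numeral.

XX = 20
XXXV = 35
20 × 35 = 700

DCC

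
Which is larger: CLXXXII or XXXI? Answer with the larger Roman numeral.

CLXXXII = 182
XXXI = 31
182 is larger

CLXXXII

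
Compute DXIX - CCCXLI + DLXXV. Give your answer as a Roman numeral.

DXIX = 519, CCCXLI = 341, DLXXV = 575
519 - 341 = 178
178 + 575 = 753

DCCLIII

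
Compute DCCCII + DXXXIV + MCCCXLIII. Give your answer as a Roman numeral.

DCCCII = 802, DXXXIV = 534, MCCCXLIII = 1343
802 + 534 = 1336
1336 + 1343 = 2679

MMDCLXXIX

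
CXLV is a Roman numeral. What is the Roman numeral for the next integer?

CXLV = 145; next is 146

CXLVI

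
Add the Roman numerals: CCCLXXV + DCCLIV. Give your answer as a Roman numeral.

CCCLXXV = 375
DCCLIV = 754
375 + 754 = 1129

MCXXIX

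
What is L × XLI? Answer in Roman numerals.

L = 50
XLI = 41
50 × 41 = 2050

MML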